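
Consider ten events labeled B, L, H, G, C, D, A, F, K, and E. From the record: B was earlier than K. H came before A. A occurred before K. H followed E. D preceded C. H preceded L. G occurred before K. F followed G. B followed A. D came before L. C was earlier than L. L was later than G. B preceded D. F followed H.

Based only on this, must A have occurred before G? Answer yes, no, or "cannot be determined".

cannot be determined

No chain of stated constraints runs from A to G, and none runs from G to A either.
So the relative order of A and G is not fixed by the given facts.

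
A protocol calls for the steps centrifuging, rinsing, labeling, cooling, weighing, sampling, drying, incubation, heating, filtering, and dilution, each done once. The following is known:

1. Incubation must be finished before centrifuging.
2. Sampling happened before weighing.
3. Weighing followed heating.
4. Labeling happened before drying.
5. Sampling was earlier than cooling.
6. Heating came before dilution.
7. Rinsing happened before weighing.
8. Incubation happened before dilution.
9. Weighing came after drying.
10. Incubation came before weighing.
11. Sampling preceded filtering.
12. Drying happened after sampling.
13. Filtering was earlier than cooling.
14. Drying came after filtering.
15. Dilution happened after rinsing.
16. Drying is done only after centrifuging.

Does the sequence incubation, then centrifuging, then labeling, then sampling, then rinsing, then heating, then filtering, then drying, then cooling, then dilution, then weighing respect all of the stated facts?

yes

Check each stated constraint against the proposed order — e.g. incubation is ahead of dilution; incubation is ahead of weighing. Every pair is in the required order; nothing is violated.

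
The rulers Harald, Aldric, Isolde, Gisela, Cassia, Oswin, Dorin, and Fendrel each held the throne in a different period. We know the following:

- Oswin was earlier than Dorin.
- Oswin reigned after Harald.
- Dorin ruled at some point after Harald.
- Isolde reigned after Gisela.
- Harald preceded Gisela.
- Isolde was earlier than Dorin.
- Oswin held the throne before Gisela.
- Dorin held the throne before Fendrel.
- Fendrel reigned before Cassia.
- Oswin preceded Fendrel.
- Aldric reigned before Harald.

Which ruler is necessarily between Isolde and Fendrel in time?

Dorin

Tracing the constraints gives Isolde → Dorin → Fendrel, so Dorin sits after Isolde and before Fendrel.
No other ruler is forced both after Isolde and before Fendrel.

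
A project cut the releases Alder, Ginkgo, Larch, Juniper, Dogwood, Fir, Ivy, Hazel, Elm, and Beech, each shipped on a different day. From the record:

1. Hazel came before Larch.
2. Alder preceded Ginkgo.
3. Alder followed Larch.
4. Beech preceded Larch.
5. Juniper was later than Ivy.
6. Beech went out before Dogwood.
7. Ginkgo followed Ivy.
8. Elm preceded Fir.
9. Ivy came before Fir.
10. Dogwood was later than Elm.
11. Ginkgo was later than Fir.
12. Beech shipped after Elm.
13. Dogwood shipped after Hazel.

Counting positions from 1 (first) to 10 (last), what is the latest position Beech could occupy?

Beech must come before Alder, Dogwood, Ginkgo, and Larch — 4 releases forced after it.
Everything else can be placed before Beech in some valid order, so Beech can sit as late as position 10 − 4 = 6.

6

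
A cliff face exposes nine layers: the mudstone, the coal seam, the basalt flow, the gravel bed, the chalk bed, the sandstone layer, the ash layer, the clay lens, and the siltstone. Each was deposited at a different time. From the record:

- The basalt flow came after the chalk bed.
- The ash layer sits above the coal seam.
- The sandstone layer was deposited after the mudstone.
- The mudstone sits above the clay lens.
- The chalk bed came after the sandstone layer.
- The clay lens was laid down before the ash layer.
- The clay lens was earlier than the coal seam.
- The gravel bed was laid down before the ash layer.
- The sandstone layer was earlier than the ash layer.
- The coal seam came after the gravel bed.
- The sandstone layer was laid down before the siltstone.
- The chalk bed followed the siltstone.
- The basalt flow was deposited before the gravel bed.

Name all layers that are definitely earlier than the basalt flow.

Directly stated before the basalt flow: the chalk bed.
The clay lens reaches the basalt flow via the clay lens → the mudstone → the sandstone layer → the chalk bed → the basalt flow.
The mudstone reaches the basalt flow via the mudstone → the sandstone layer → the chalk bed → the basalt flow.
The sandstone layer reaches the basalt flow via the sandstone layer → the chalk bed → the basalt flow.
Likewise the siltstone reaches the basalt flow by chaining the stated constraints.

the chalk bed, the clay lens, the mudstone, the sandstone layer, the siltstone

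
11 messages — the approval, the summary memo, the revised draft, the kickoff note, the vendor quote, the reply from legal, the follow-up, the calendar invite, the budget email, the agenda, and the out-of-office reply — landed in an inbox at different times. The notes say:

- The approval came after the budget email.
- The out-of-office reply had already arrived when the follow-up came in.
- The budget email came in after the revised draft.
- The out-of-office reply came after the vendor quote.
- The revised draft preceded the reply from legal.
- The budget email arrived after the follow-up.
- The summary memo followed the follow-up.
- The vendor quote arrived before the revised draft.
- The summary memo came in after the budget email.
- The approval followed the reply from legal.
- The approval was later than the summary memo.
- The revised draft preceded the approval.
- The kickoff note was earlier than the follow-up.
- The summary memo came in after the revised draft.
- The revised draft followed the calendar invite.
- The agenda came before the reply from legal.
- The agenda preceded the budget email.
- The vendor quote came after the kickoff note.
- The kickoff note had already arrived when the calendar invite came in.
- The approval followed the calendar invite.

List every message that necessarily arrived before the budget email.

Directly stated before the budget email: the agenda, the follow-up, and the revised draft.
The calendar invite reaches the budget email via the calendar invite → the revised draft → the budget email.
The kickoff note reaches the budget email via the kickoff note → the follow-up → the budget email.
The out-of-office reply reaches the budget email via the out-of-office reply → the follow-up → the budget email.
Likewise the vendor quote reaches the budget email by chaining the stated constraints.
No chain forces the approval (or any of the others) ahead of the budget email.

the agenda, the calendar invite, the follow-up, the kickoff note, the out-of-office reply, the revised draft, the vendor quote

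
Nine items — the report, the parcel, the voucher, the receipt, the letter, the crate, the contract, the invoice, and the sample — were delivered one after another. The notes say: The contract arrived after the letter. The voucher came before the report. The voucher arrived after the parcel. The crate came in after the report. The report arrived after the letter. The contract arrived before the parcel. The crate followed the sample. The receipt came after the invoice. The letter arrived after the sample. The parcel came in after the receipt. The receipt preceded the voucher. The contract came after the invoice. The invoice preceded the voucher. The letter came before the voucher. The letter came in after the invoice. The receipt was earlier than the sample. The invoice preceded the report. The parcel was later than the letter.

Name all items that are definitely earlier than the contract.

Directly stated before the contract: the invoice and the letter.
The receipt reaches the contract via the receipt → the sample → the letter → the contract.
The sample reaches the contract via the sample → the letter → the contract.
No chain forces the crate (or any of the others) ahead of the contract.

the invoice, the letter, the receipt, the sample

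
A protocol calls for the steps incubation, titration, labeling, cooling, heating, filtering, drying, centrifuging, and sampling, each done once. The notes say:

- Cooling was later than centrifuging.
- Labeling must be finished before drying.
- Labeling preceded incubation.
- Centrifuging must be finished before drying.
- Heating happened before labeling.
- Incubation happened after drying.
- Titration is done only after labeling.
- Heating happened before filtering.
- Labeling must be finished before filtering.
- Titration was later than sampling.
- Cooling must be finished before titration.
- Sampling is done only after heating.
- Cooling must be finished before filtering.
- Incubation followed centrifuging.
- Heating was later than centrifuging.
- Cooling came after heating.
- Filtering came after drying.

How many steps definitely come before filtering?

Directly stated before filtering: cooling, drying, heating, and labeling.
Centrifuging reaches filtering via centrifuging → drying → filtering.
That's centrifuging, cooling, drying, heating, and labeling — 5 in all.

5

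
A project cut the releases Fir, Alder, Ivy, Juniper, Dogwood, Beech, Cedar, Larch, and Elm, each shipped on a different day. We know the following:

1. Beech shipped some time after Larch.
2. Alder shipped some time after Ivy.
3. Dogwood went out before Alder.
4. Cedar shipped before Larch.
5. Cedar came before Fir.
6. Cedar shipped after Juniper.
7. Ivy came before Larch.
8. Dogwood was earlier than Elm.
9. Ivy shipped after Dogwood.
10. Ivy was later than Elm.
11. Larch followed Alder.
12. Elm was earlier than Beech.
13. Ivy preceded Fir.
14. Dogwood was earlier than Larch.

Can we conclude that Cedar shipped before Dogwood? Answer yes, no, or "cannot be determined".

No chain of stated constraints runs from Cedar to Dogwood, and none runs from Dogwood to Cedar either.
So the relative order of Cedar and Dogwood is not fixed by the given facts.

cannot be determined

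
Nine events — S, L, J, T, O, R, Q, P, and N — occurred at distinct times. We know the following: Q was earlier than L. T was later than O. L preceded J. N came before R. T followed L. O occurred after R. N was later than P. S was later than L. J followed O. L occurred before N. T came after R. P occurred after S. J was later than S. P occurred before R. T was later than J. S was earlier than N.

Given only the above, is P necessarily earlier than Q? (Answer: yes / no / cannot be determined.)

no

Tracing the constraints gives Q → L → S → P, so Q must come before P.
That means P cannot be before Q.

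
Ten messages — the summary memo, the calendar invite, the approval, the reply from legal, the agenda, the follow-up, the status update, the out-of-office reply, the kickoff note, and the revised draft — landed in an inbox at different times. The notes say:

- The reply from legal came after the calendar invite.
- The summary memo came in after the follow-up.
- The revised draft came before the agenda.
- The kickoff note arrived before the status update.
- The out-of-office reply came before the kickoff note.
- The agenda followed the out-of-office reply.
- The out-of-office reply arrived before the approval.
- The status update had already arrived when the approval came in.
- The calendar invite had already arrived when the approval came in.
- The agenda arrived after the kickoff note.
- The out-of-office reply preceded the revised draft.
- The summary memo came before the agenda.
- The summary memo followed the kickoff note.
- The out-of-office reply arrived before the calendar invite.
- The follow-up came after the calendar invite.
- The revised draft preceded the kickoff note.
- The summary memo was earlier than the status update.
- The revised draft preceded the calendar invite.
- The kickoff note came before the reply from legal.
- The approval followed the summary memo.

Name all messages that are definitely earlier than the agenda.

the calendar invite, the follow-up, the kickoff note, the out-of-office reply, the revised draft, the summary memo

Directly stated before the agenda: the kickoff note, the out-of-office reply, the revised draft, and the summary memo.
The calendar invite reaches the agenda via the calendar invite → the follow-up → the summary memo → the agenda.
The follow-up reaches the agenda via the follow-up → the summary memo → the agenda.
No chain forces the approval (or any of the others) ahead of the agenda.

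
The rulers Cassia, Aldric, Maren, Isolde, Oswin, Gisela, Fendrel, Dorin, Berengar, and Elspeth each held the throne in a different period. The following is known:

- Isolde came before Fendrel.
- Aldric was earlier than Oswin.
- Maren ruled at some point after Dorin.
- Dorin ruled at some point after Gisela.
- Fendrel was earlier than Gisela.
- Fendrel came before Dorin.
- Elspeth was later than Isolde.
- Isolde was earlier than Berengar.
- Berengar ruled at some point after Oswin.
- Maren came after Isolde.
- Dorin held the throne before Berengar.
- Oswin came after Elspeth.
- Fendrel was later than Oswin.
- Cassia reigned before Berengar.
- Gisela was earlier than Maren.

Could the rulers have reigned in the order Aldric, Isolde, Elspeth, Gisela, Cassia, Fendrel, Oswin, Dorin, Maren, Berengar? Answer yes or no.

The constraints require Fendrel before Gisela, but in the proposed sequence Gisela appears ahead of Fendrel. That one violation is enough.

no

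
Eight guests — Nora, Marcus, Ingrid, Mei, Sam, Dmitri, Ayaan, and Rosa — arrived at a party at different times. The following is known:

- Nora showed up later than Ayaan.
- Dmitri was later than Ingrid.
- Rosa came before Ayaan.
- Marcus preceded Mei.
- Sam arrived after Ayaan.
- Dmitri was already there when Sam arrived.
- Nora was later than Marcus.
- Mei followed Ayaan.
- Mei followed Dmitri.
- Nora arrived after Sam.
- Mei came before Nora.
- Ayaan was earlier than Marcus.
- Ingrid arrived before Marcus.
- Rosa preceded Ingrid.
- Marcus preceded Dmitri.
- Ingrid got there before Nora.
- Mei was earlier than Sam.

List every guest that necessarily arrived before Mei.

Ayaan, Dmitri, Ingrid, Marcus, Rosa

Directly stated before Mei: Ayaan, Dmitri, and Marcus.
Ingrid reaches Mei via Ingrid → Dmitri → Mei.
Rosa reaches Mei via Rosa → Ayaan → Mei.
No chain forces Sam (or any of the others) ahead of Mei.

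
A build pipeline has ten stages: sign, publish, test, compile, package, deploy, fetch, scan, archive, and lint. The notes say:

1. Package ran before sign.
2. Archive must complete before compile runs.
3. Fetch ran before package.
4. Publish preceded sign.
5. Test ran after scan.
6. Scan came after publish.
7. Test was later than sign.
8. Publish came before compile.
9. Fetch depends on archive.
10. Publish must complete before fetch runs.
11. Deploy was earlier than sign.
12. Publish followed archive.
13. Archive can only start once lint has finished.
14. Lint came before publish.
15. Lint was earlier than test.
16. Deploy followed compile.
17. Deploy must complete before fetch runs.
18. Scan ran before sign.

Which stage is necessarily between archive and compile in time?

publish

Tracing the constraints gives archive → publish → compile, so publish sits after archive and before compile.
No other stage is forced both after archive and before compile.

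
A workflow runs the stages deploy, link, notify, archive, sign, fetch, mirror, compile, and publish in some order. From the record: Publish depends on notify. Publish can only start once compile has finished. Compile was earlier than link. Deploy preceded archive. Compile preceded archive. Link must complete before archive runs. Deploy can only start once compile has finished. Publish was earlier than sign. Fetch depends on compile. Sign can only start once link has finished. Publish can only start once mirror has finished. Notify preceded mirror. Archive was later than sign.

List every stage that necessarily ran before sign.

Directly stated before sign: link and publish.
Compile reaches sign via compile → publish → sign.
Mirror reaches sign via mirror → publish → sign.
Notify reaches sign via notify → publish → sign.

compile, link, mirror, notify, publish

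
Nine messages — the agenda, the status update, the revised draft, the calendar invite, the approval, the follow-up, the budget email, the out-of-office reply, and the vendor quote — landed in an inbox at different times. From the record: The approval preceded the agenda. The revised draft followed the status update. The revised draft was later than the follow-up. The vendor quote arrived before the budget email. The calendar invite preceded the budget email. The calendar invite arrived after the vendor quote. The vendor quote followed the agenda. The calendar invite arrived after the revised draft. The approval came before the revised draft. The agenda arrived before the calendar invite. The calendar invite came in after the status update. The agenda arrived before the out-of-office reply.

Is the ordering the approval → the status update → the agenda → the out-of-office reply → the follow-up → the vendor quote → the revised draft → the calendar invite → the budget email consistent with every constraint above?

Check each stated constraint against the proposed order — e.g. the status update is ahead of the calendar invite; the approval is ahead of the revised draft. Every pair is in the required order; nothing is violated.

yes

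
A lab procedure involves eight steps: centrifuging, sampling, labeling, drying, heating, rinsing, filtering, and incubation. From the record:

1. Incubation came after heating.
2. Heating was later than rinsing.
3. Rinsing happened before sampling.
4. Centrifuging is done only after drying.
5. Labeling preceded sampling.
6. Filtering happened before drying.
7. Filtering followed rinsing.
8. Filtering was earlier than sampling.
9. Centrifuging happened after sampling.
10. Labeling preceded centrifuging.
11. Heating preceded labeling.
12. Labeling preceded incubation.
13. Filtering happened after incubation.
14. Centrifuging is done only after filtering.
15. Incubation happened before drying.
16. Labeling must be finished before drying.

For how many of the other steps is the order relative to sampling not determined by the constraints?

Forced before sampling: filtering, heating, incubation, labeling, and rinsing; forced after sampling: centrifuging.
That leaves drying with no forced order relative to sampling — 1.

1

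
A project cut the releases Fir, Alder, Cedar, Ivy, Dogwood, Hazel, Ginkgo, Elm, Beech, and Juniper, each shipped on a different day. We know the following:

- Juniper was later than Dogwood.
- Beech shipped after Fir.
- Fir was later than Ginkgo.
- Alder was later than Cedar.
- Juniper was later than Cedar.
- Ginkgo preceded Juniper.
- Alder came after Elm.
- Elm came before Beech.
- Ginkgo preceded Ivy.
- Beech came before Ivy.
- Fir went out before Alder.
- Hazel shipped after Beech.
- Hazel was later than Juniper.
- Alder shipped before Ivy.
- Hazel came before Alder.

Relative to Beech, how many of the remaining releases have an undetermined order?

Forced before Beech: Elm, Fir, and Ginkgo; forced after Beech: Alder, Hazel, and Ivy.
That leaves Cedar, Dogwood, and Juniper with no forced order relative to Beech — 3.

3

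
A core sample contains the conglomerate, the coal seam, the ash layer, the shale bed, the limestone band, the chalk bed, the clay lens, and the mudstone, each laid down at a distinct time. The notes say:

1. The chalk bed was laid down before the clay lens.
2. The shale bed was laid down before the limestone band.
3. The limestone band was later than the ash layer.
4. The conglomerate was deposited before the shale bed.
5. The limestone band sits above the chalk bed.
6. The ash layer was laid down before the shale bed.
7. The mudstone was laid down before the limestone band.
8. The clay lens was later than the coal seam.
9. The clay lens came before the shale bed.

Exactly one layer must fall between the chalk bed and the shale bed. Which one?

the clay lens

Tracing the constraints gives the chalk bed → the clay lens → the shale bed, so the clay lens sits after the chalk bed and before the shale bed.
No other layer is forced both after the chalk bed and before the shale bed.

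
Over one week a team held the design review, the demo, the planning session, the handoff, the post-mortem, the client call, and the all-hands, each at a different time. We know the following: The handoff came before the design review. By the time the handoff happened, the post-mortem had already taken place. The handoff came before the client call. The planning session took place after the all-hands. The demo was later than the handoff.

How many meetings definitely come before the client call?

Directly stated before the client call: the handoff.
The post-mortem reaches the client call via the post-mortem → the handoff → the client call.
No chain forces the design review (or any of the others) ahead of the client call.
That's the handoff and the post-mortem — 2 in all.

2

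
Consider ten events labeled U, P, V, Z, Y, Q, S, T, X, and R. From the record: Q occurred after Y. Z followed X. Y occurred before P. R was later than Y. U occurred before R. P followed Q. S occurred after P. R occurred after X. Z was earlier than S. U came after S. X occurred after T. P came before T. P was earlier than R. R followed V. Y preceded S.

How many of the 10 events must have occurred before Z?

5

Directly stated before Z: X.
P reaches Z via P → T → X → Z.
Q reaches Z via Q → P → T → X → Z.
T reaches Z via T → X → Z.
Likewise Y reaches Z by chaining the stated constraints.
That's P, Q, T, X, and Y — 5 in all.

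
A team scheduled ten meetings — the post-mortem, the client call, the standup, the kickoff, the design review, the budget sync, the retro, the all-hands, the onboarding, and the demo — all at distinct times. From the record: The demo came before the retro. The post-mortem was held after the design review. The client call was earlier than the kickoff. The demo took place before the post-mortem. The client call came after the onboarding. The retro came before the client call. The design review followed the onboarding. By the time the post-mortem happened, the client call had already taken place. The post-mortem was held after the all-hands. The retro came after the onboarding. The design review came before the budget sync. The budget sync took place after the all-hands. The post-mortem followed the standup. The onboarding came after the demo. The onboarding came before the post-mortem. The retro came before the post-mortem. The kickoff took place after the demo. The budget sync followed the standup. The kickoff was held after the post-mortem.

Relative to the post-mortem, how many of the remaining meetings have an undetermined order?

Forced before the post-mortem: the all-hands, the client call, the demo, the design review, the onboarding, the retro, and the standup; forced after the post-mortem: the kickoff.
That leaves the budget sync with no forced order relative to the post-mortem — 1.

1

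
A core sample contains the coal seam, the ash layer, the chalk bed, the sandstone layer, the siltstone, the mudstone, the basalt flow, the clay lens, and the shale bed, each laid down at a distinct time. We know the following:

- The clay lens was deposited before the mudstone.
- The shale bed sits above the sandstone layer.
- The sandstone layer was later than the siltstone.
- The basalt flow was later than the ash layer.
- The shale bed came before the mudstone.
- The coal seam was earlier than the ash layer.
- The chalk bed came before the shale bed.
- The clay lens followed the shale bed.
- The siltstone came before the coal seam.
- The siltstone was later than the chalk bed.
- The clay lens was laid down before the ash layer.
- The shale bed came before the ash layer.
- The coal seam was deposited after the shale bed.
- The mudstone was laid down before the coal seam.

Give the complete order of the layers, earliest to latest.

The constraints fix every adjacent pair, so only one ordering works:
the chalk bed → the siltstone → the sandstone layer → the shale bed → the clay lens → the mudstone → the coal seam → the ash layer → the basalt flow.

the chalk bed, the siltstone, the sandstone layer, the shale bed, the clay lens, the mudstone, the coal seam, the ash layer, the basalt flow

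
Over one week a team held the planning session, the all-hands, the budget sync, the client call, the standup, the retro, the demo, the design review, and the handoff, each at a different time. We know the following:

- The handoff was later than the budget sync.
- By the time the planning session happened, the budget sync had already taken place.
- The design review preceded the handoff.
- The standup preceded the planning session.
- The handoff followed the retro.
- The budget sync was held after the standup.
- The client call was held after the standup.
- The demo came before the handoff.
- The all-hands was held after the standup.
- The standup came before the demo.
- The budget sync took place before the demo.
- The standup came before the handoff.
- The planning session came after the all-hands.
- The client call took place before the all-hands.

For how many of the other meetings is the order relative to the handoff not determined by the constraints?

3

Forced before the handoff: the budget sync, the demo, the design review, the retro, and the standup.
That leaves the all-hands, the client call, and the planning session with no forced order relative to the handoff — 3.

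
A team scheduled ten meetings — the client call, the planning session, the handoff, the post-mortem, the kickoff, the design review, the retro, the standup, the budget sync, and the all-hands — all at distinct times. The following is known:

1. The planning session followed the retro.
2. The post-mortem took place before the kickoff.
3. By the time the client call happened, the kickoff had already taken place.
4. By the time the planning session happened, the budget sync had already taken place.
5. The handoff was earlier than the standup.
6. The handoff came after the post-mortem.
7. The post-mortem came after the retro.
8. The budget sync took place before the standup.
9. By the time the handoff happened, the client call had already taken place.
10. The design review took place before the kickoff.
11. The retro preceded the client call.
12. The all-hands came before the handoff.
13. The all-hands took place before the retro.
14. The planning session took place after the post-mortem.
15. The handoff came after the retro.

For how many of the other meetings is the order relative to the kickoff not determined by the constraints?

2

Forced before the kickoff: the all-hands, the design review, the post-mortem, and the retro; forced after the kickoff: the client call, the handoff, and the standup.
That leaves the budget sync and the planning session with no forced order relative to the kickoff — 2.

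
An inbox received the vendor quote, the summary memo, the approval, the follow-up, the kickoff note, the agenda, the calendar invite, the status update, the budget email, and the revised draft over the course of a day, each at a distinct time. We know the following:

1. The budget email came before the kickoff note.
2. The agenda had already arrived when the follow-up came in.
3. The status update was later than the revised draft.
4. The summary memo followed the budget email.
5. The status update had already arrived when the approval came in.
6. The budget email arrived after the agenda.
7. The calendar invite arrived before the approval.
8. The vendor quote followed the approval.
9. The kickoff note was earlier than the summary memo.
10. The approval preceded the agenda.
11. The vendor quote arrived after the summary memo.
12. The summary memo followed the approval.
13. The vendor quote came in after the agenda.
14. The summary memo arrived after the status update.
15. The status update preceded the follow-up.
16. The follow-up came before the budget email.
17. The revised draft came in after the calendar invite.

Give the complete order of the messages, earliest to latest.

the calendar invite, the revised draft, the status update, the approval, the agenda, the follow-up, the budget email, the kickoff note, the summary memo, the vendor quote

The constraints fix every adjacent pair, so only one ordering works:
the calendar invite → the revised draft → the status update → the approval → the agenda → the follow-up → the budget email → the kickoff note → the summary memo → the vendor quote.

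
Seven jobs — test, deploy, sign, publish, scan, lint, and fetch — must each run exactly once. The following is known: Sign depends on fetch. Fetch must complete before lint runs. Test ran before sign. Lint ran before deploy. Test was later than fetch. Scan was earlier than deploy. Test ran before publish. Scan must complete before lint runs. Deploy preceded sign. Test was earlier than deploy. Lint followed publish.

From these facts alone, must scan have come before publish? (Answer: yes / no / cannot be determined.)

cannot be determined

No chain of stated constraints runs from scan to publish, and none runs from publish to scan either.
So the relative order of scan and publish is not fixed by the given facts.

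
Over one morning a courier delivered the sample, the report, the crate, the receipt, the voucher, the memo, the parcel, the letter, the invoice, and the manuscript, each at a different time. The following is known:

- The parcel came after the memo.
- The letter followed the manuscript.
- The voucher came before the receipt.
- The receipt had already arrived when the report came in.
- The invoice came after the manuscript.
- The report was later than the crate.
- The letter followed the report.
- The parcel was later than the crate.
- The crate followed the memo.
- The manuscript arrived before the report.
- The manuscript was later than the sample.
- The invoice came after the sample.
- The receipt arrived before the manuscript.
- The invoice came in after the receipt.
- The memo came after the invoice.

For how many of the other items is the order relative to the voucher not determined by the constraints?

Forced after the voucher: the crate, the invoice, the letter, the manuscript, the memo, the parcel, the receipt, and the report.
That leaves the sample with no forced order relative to the voucher — 1.

1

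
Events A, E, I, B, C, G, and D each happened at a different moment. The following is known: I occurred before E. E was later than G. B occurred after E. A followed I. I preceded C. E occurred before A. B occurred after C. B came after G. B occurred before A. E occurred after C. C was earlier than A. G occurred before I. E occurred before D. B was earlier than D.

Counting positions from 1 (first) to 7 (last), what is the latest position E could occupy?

E must come before A, B, and D — 3 events forced after it.
Everything else can be placed before E in some valid order, so E can sit as late as position 7 − 3 = 4.

4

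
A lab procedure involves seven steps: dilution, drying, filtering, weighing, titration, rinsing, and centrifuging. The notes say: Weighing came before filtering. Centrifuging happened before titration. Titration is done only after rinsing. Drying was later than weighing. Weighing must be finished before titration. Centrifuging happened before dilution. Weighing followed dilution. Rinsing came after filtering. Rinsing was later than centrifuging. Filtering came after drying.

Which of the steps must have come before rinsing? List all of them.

centrifuging, dilution, drying, filtering, weighing

Directly stated before rinsing: centrifuging and filtering.
Dilution reaches rinsing via dilution → weighing → filtering → rinsing.
Drying reaches rinsing via drying → filtering → rinsing.
Weighing reaches rinsing via weighing → filtering → rinsing.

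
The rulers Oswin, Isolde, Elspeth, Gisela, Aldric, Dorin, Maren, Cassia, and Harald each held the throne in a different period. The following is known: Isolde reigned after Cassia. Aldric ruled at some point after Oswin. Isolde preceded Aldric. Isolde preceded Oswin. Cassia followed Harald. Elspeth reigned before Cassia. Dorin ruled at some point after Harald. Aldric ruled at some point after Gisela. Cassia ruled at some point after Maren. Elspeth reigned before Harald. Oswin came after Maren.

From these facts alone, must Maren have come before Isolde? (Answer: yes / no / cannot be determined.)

Chain the constraints: Maren → Cassia → Isolde. Each link is directly stated, so Maren comes before Isolde.

yes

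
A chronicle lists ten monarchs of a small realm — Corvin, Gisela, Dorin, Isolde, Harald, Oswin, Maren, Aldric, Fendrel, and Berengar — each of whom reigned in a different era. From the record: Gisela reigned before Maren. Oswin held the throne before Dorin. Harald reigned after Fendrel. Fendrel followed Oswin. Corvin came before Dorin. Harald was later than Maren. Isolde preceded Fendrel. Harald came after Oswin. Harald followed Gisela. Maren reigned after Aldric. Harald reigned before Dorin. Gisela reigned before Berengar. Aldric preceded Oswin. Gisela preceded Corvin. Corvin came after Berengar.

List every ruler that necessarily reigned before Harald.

Aldric, Fendrel, Gisela, Isolde, Maren, Oswin

Directly stated before Harald: Fendrel, Gisela, Maren, and Oswin.
Aldric reaches Harald via Aldric → Maren → Harald.
Isolde reaches Harald via Isolde → Fendrel → Harald.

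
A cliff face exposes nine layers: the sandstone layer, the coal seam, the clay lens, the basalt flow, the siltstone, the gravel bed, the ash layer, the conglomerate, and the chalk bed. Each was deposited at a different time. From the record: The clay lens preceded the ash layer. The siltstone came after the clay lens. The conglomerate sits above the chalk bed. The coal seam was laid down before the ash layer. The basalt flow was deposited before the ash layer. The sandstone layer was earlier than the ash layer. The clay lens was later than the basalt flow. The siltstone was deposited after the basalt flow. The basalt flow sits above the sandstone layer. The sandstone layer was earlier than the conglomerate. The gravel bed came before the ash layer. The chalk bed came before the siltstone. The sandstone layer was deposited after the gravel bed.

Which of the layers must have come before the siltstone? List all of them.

Directly stated before the siltstone: the basalt flow, the chalk bed, and the clay lens.
The gravel bed reaches the siltstone via the gravel bed → the sandstone layer → the basalt flow → the siltstone.
The sandstone layer reaches the siltstone via the sandstone layer → the basalt flow → the siltstone.
No chain forces the coal seam (or any of the others) ahead of the siltstone.

the basalt flow, the chalk bed, the clay lens, the gravel bed, the sandstone layer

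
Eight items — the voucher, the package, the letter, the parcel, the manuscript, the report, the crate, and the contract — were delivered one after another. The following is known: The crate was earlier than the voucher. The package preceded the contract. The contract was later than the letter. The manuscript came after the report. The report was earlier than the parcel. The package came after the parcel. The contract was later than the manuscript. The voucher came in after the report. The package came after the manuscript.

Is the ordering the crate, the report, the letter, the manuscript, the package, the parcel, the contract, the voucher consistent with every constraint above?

The constraints require the parcel before the package, but in the proposed sequence the package appears ahead of the parcel. That one violation is enough.

no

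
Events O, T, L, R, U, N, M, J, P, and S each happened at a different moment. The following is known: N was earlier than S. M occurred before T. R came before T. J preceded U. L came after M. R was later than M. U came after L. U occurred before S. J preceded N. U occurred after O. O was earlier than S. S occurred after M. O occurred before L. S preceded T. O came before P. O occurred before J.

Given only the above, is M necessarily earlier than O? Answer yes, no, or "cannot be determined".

No chain of stated constraints runs from M to O, and none runs from O to M either.
So the relative order of M and O is not fixed by the given facts.

cannot be determined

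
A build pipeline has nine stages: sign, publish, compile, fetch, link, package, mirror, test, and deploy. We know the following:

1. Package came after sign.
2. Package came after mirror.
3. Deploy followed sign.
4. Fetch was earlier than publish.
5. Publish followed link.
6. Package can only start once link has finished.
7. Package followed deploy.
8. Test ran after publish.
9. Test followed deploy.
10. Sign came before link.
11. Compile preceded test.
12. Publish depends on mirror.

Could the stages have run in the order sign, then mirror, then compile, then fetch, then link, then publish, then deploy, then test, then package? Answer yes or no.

yes

Check each stated constraint against the proposed order — e.g. mirror is ahead of package; sign is ahead of package. Every pair is in the required order; nothing is violated.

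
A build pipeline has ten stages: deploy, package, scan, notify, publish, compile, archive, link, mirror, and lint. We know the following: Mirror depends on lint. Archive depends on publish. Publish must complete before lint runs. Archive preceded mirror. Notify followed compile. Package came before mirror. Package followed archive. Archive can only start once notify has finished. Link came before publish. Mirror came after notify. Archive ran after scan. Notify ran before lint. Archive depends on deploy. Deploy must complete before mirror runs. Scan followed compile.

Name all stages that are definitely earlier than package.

Directly stated before package: archive.
Compile reaches package via compile → notify → archive → package.
Deploy reaches package via deploy → archive → package.
Link reaches package via link → publish → archive → package.
Likewise notify, publish, and scan each reach package by chaining the stated constraints.

archive, compile, deploy, link, notify, publish, scan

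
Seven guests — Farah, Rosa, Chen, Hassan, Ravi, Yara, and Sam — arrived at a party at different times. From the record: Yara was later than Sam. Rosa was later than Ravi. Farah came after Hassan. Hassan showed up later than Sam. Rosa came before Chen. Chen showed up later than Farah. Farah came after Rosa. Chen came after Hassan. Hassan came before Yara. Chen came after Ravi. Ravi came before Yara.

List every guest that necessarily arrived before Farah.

Directly stated before Farah: Hassan and Rosa.
Ravi reaches Farah via Ravi → Rosa → Farah.
Sam reaches Farah via Sam → Hassan → Farah.

Hassan, Ravi, Rosa, Sam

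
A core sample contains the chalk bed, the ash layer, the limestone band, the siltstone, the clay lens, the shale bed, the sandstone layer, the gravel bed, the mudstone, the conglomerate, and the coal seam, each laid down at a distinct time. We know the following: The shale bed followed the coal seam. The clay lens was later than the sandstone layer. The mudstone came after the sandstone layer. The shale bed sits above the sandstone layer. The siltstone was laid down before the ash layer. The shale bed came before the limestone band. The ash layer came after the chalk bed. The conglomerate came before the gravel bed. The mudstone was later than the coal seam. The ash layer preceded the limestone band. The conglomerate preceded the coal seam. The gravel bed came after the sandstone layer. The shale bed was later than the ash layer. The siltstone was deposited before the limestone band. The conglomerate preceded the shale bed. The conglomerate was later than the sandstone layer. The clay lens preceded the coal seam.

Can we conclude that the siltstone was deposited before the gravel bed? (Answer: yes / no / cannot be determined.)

No chain of stated constraints runs from the siltstone to the gravel bed, and none runs from the gravel bed to the siltstone either.
So the relative order of the siltstone and the gravel bed is not fixed by the given facts.

cannot be determined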